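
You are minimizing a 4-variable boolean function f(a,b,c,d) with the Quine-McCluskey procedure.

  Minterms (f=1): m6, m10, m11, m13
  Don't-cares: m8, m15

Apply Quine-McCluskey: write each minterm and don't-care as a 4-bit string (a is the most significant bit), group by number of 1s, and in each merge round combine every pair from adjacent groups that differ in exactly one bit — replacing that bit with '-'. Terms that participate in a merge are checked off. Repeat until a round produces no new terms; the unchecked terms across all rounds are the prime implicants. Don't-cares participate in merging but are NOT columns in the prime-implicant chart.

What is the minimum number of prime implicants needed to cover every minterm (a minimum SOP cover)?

size-2^0 implicants → 0110  1000(✓)  1010(✓)  1011(✓)  1101(✓)  1111(✓)
size-2^1 implicants → 1-11  10-0  101-  11-1
Unchecked terms (primes): 0110, 1-11, 10-0, 101-, 11-1
Minterm coverage:
  m6 ⊆ 0110 [E]
  m10 ⊆ 10-0,101-
  m11 ⊆ 1-11,101-
  m13 ⊆ 11-1 [E]
E = {0110, 11-1}
Petrick residual → 101-
Cover = a'bcd' + ab'c + abd  |cover|=3

3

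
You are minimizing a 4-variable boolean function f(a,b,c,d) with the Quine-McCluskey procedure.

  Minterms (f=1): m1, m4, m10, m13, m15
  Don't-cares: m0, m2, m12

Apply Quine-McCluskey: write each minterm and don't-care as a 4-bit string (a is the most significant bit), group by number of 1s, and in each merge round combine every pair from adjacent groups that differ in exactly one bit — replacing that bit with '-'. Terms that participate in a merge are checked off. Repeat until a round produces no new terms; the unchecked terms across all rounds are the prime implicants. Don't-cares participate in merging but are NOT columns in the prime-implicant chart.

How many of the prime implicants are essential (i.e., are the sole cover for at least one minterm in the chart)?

3

size-2^0 implicants → 0000(✓)  0001(✓)  0010(✓)  0100(✓)  1010(✓)  1100(✓)  1101(✓)  1111(✓)
size-2^1 implicants → -010  -100  0-00  00-0  000-  11-1  110-
Unchecked terms (primes): -010, -100, 0-00, 00-0, 000-, 11-1, 110-
Minterm coverage:
  m1 ⊆ 000- [E]
  m4 ⊆ -100,0-00
  m10 ⊆ -010 [E]
  m13 ⊆ 11-1,110-
  m15 ⊆ 11-1 [E]
E = {-010, 000-, 11-1}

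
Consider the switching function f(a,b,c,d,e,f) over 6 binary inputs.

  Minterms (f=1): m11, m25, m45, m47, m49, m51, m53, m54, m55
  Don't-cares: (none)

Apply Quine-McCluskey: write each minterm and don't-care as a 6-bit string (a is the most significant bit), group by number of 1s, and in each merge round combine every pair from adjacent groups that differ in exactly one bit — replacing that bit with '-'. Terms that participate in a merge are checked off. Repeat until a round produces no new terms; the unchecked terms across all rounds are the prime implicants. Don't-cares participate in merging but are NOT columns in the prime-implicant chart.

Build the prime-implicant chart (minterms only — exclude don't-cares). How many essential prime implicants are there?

[col 0] 001011, 011001, 101101*, 101111*, 110001*, 110011*, 110101*, 110110*, 110111*
[col 1] 1011-1, 110-01*, 110-11*, 1100-1*, 1101-1*, 11011-
[col 2] 110--1
Prime implicants: 001011, 011001, 1011-1, 110--1, 11011-
PI chart (minterm → PIs covering it):
  11 | 001011  (sole → essential)
  25 | 011001  (sole → essential)
  45 | 1011-1  (sole → essential)
  47 | 1011-1  (sole → essential)
  49 | 110--1  (sole → essential)
  51 | 110--1  (sole → essential)
  53 | 110--1  (sole → essential)
  54 | 11011-  (sole → essential)
  55 | 110--1,11011-
Essential prime implicants: 001011, 011001, 1011-1, 110--1, 11011-

5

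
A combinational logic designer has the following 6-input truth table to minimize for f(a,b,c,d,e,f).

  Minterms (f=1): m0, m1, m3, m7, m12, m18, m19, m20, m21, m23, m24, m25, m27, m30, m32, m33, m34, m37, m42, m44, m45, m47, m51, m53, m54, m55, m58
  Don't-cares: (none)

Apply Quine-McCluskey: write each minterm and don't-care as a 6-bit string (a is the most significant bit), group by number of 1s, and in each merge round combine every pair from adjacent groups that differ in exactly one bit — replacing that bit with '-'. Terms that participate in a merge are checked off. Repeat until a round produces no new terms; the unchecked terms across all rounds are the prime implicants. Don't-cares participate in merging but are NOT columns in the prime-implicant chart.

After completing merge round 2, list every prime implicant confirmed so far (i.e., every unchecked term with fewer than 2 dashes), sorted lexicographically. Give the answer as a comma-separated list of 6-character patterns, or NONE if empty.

[col 0] 000000*, 000001*, 000011*, 000111*, 001100*, 010010*, 010011*, 010100*, 010101*, 010111*, 011000*, 011001*, 011011*, 011110, 100000*, 100001*, 100010*, 100101*, 101010*, 101100*, 101101*, 101111*, 110011*, 110101*, 110110*, 110111*, 111010*
[col 1] -00000*, -00001*, -01100, -10011*, -10101*, -10111*, 0-0011*, 0-0111*, 000-11*, 0000-1, 00000-*, 01-011, 010-11*, 01001-, 0101-1*, 01010-, 0110-1, 01100-, 1-0101, 1-1010, 10-010, 10-101, 100-01, 1000-0, 10000-*, 1011-1, 10110-, 110-11*, 1101-1*, 11011-
[col 2] -0000-, -10-11, -101-1, 0-0-11
Prime implicants: -0000-, -01100, -10-11, -101-1, 0-0-11, 0000-1, 01-011, 01001-, 01010-, 0110-1, 01100-, 011110, 1-0101, 1-1010, 10-010, 10-101, 100-01, 1000-0, 1011-1, 10110-, 11011-

-01100, 0000-1, 01-011, 01001-, 01010-, 0110-1, 01100-, 011110, 1-0101, 1-1010, 10-010, 10-101, 100-01, 1000-0, 1011-1, 10110-, 11011-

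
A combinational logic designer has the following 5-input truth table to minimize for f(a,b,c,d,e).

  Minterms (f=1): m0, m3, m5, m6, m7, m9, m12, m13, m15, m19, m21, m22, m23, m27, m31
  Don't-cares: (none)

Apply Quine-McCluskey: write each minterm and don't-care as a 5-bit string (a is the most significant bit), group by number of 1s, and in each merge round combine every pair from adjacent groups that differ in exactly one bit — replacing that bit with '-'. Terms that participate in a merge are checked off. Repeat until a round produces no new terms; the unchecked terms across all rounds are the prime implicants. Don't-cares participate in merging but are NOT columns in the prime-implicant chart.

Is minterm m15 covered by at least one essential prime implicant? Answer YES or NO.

NO

size-2^0 implicants → 00000  00011(✓)  00101(✓)  00110(✓)  00111(✓)  01001(✓)  01100(✓)  01101(✓)  01111(✓)  10011(✓)  10101(✓)  10110(✓)  10111(✓)  11011(✓)  11111(✓)
size-2^1 implicants → -0011(✓)  -0101(✓)  -0110(✓)  -0111(✓)  -1111(✓)  0-101(✓)  0-111(✓)  00-11(✓)  001-1(✓)  0011-(✓)  01-01  011-1(✓)  0110-  1-011(✓)  1-111(✓)  10-11(✓)  101-1(✓)  1011-(✓)  11-11(✓)
size-2^2 implicants → --111  -0-11  -01-1  -011-  0-1-1  1--11
Unchecked terms (primes): --111, -0-11, -01-1, -011-, 0-1-1, 00000, 01-01, 0110-, 1--11
Minterm coverage:
  m0 ⊆ 00000 [E]
  m3 ⊆ -0-11 [E]
  m5 ⊆ -01-1,0-1-1
  m6 ⊆ -011- [E]
  m7 ⊆ --111,-0-11,-01-1,-011-,0-1-1
  m9 ⊆ 01-01 [E]
  m12 ⊆ 0110- [E]
  m13 ⊆ 0-1-1,01-01,0110-
  m15 ⊆ --111,0-1-1
  m19 ⊆ -0-11,1--11
  m21 ⊆ -01-1 [E]
  m22 ⊆ -011- [E]
  m23 ⊆ --111,-0-11,-01-1,-011-,1--11
  m27 ⊆ 1--11 [E]
  m31 ⊆ --111,1--11
E = {-0-11, -01-1, -011-, 00000, 01-01, 0110-, 1--11}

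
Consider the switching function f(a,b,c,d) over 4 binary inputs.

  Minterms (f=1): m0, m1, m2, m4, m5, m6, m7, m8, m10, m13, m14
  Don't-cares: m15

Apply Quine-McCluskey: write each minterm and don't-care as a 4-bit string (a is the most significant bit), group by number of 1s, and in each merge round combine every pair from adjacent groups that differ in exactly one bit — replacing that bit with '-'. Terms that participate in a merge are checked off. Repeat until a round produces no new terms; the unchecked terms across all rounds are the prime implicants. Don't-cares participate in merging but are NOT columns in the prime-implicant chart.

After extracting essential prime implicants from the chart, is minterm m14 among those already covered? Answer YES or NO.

[col 0] 0000*, 0001*, 0010*, 0100*, 0101*, 0110*, 0111*, 1000*, 1010*, 1101*, 1110*, 1111*
[col 1] -000*, -010*, -101*, -110*, -111*, 0-00*, 0-01*, 0-10*, 00-0*, 000-*, 01-0*, 01-1*, 010-*, 011-*, 1-10*, 10-0*, 11-1*, 111-*
[col 2] --10, -0-0, -1-1, -11-, 0--0, 0-0-, 01--
Prime implicants: --10, -0-0, -1-1, -11-, 0--0, 0-0-, 01--
PI chart (minterm → PIs covering it):
  0 | -0-0,0--0,0-0-
  1 | 0-0-  (sole → essential)
  2 | --10,-0-0,0--0
  4 | 0--0,0-0-,01--
  5 | -1-1,0-0-,01--
  6 | --10,-11-,0--0,01--
  7 | -1-1,-11-,01--
  8 | -0-0  (sole → essential)
  10 | --10,-0-0
  13 | -1-1  (sole → essential)
  14 | --10,-11-
Essential prime implicants: -0-0, -1-1, 0-0-

NO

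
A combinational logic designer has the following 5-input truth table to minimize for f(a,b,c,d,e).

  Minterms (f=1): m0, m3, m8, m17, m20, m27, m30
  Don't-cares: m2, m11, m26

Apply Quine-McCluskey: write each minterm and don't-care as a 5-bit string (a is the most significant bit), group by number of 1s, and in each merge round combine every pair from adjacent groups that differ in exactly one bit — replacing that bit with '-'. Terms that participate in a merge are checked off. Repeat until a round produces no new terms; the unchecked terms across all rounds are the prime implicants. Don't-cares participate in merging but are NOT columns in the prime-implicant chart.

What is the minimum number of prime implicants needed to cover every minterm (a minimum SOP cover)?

Round 0: 00000✓ 00010✓ 00011✓ 01000✓ 01011✓ 10001 10100 11010✓ 11011✓ 11110✓
Round 1: -1011 0-000 0-011 000-0 0001- 11-10 1101-
PIs = {-1011, 0-000, 0-011, 000-0, 0001-, 10001, 10100, 11-10, 1101-}
Coverage chart:
  m0: 0-000,000-0
  m3: 0-011,0001-
  m8: 0-000 ←essential
  m17: 10001 ←essential
  m20: 10100 ←essential
  m27: -1011,1101-
  m30: 11-10 ←essential
Essential: 0-000, 10001, 10100, 11-10
Petrick residual → -1011, 0-011
Min cover (6 terms): bc'de + a'c'd'e' + a'c'de + ab'c'd'e + ab'cd'e' + abde'

6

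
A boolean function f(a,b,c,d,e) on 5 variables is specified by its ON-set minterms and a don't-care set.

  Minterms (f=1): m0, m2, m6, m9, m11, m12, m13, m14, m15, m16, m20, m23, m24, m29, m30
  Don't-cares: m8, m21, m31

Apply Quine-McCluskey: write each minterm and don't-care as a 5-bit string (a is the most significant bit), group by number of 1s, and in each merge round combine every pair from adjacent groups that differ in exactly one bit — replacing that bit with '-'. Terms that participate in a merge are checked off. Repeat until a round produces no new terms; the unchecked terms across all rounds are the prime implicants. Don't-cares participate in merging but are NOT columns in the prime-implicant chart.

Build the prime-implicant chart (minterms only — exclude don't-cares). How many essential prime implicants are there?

Round 0: 00000✓ 00010✓ 00110✓ 01000✓ 01001✓ 01011✓ 01100✓ 01101✓ 01110✓ 01111✓ 10000✓ 10100✓ 10101✓ 10111✓ 11000✓ 11101✓ 11110✓ 11111✓
Round 1: -0000✓ -1000✓ -1101✓ -1110✓ -1111✓ 0-000✓ 0-110 00-10 000-0 01-00✓ 01-01✓ 01-11✓ 010-1✓ 0100-✓ 011-0✓ 011-1✓ 0110-✓ 0111-✓ 1-000✓ 1-101✓ 1-111✓ 10-00 101-1✓ 1010- 111-1✓ 1111-✓
Round 2: --000 -11-1 -111- 01--1 01-0- 011-- 1-1-1
PIs = {--000, -11-1, -111-, 0-110, 00-10, 000-0, 01--1, 01-0-, 011--, 1-1-1, 10-00, 1010-}
Coverage chart:
  m0: --000,000-0
  m2: 00-10,000-0
  m6: 0-110,00-10
  m9: 01--1,01-0-
  m11: 01--1 ←essential
  m12: 01-0-,011--
  m13: -11-1,01--1,01-0-,011--
  m14: -111-,0-110,011--
  m15: -11-1,-111-,01--1,011--
  m16: --000,10-00
  m20: 10-00,1010-
  m23: 1-1-1 ←essential
  m24: --000 ←essential
  m29: -11-1,1-1-1
  m30: -111- ←essential
Essential: --000, -111-, 01--1, 1-1-1

4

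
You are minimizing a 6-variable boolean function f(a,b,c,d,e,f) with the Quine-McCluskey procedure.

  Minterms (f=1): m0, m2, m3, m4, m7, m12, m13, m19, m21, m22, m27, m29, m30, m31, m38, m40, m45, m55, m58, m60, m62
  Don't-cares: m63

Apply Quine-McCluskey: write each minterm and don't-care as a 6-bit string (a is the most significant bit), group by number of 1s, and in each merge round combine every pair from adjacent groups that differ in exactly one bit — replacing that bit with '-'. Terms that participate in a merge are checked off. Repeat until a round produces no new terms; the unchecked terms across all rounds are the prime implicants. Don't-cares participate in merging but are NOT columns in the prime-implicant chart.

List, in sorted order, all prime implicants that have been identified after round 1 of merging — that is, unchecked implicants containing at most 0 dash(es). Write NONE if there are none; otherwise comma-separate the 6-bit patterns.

100110, 101000

[col 0] 000000*, 000010*, 000011*, 000100*, 000111*, 001100*, 001101*, 010011*, 010101*, 010110*, 011011*, 011101*, 011110*, 011111*, 100110, 101000, 101101*, 110111*, 111010*, 111100*, 111110*, 111111*
[col 1] -01101, -11110*, -11111*, 0-0011, 0-1101, 00-100, 000-00, 000-11, 0000-0, 00001-, 00110-, 01-011, 01-101, 01-110, 011-11, 0111-1, 01111-*, 11-111, 111-10, 1111-0, 11111-*
[col 2] -1111-
Prime implicants: -01101, -1111-, 0-0011, 0-1101, 00-100, 000-00, 000-11, 0000-0, 00001-, 00110-, 01-011, 01-101, 01-110, 011-11, 0111-1, 100110, 101000, 11-111, 111-10, 1111-0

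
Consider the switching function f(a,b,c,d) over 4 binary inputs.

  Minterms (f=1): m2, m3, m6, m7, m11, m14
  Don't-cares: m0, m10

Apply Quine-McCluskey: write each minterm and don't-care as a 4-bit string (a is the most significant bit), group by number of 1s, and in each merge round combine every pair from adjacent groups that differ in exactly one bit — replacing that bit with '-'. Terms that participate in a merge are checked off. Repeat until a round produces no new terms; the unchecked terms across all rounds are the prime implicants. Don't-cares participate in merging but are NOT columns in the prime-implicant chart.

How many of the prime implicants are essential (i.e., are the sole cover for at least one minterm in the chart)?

[col 0] 0000*, 0010*, 0011*, 0110*, 0111*, 1010*, 1011*, 1110*
[col 1] -010*, -011*, -110*, 0-10*, 0-11*, 00-0, 001-*, 011-*, 1-10*, 101-*
[col 2] --10, -01-, 0-1-
Prime implicants: --10, -01-, 0-1-, 00-0
PI chart (minterm → PIs covering it):
  2 | --10,-01-,0-1-,00-0
  3 | -01-,0-1-
  6 | --10,0-1-
  7 | 0-1-  (sole → essential)
  11 | -01-  (sole → essential)
  14 | --10  (sole → essential)
Essential prime implicants: --10, -01-, 0-1-

3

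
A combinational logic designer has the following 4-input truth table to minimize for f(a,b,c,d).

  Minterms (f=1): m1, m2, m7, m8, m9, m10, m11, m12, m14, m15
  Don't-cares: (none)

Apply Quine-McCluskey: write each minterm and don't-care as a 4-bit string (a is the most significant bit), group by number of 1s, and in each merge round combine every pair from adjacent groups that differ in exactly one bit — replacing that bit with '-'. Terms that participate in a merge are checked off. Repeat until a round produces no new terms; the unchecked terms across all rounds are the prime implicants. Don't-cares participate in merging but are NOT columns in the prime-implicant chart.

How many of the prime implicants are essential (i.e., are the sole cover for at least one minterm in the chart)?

4

size-2^0 implicants → 0001(✓)  0010(✓)  0111(✓)  1000(✓)  1001(✓)  1010(✓)  1011(✓)  1100(✓)  1110(✓)  1111(✓)
size-2^1 implicants → -001  -010  -111  1-00(✓)  1-10(✓)  1-11(✓)  10-0(✓)  10-1(✓)  100-(✓)  101-(✓)  11-0(✓)  111-(✓)
size-2^2 implicants → 1--0  1-1-  10--
Unchecked terms (primes): -001, -010, -111, 1--0, 1-1-, 10--
Minterm coverage:
  m1 ⊆ -001 [E]
  m2 ⊆ -010 [E]
  m7 ⊆ -111 [E]
  m8 ⊆ 1--0,10--
  m9 ⊆ -001,10--
  m10 ⊆ -010,1--0,1-1-,10--
  m11 ⊆ 1-1-,10--
  m12 ⊆ 1--0 [E]
  m14 ⊆ 1--0,1-1-
  m15 ⊆ -111,1-1-
E = {-001, -010, -111, 1--0}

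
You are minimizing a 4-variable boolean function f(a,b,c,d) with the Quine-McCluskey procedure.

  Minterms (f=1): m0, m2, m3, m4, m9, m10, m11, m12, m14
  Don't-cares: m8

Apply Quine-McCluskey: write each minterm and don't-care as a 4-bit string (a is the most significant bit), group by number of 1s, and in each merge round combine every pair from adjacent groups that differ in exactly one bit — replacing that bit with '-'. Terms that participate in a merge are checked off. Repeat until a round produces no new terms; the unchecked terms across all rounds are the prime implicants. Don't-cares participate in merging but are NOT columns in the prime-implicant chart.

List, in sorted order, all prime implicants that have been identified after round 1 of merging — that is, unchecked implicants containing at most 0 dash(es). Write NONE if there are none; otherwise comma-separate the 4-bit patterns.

NONE

[col 0] 0000*, 0010*, 0011*, 0100*, 1000*, 1001*, 1010*, 1011*, 1100*, 1110*
[col 1] -000*, -010*, -011*, -100*, 0-00*, 00-0*, 001-*, 1-00*, 1-10*, 10-0*, 10-1*, 100-*, 101-*, 11-0*
[col 2] --00, -0-0, -01-, 1--0, 10--
Prime implicants: --00, -0-0, -01-, 1--0, 10--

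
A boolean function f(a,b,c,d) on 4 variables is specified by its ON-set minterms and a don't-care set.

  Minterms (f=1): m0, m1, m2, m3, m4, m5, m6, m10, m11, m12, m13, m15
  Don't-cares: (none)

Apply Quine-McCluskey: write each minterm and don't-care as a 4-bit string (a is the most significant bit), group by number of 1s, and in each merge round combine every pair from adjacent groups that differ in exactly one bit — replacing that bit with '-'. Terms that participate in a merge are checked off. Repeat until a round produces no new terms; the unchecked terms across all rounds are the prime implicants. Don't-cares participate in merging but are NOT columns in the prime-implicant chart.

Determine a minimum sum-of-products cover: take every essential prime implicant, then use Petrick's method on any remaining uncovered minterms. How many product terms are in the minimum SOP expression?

Round 0: 0000✓ 0001✓ 0010✓ 0011✓ 0100✓ 0101✓ 0110✓ 1010✓ 1011✓ 1100✓ 1101✓ 1111✓
Round 1: -010✓ -011✓ -100✓ -101✓ 0-00✓ 0-01✓ 0-10✓ 00-0✓ 00-1✓ 000-✓ 001-✓ 01-0✓ 010-✓ 1-11 101-✓ 11-1 110-✓
Round 2: -01- -10- 0--0 0-0- 00--
PIs = {-01-, -10-, 0--0, 0-0-, 00--, 1-11, 11-1}
Coverage chart:
  m0: 0--0,0-0-,00--
  m1: 0-0-,00--
  m2: -01-,0--0,00--
  m3: -01-,00--
  m4: -10-,0--0,0-0-
  m5: -10-,0-0-
  m6: 0--0 ←essential
  m10: -01- ←essential
  m11: -01-,1-11
  m12: -10- ←essential
  m13: -10-,11-1
  m15: 1-11,11-1
Essential: -01-, -10-, 0--0
Petrick residual → 0-0-, 1-11
Min cover (5 terms): b'c + bc' + a'd' + a'c' + acd

5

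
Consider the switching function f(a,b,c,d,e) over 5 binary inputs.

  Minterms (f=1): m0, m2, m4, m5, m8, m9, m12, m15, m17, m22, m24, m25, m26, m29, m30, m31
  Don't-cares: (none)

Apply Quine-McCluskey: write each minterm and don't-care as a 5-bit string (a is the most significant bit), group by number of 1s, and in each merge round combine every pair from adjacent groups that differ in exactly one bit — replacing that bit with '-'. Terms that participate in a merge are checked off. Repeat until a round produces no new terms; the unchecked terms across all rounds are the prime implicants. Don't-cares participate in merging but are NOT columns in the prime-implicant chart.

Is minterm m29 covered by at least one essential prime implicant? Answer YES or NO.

NO

Round 0: 00000✓ 00010✓ 00100✓ 00101✓ 01000✓ 01001✓ 01100✓ 01111✓ 10001✓ 10110✓ 11000✓ 11001✓ 11010✓ 11101✓ 11110✓ 11111✓
Round 1: -1000✓ -1001✓ -1111 0-000✓ 0-100✓ 00-00✓ 000-0 0010- 01-00✓ 0100-✓ 1-001 1-110 11-01 11-10 110-0 1100-✓ 111-1 1111-
Round 2: -100- 0--00
PIs = {-100-, -1111, 0--00, 000-0, 0010-, 1-001, 1-110, 11-01, 11-10, 110-0, 111-1, 1111-}
Coverage chart:
  m0: 0--00,000-0
  m2: 000-0 ←essential
  m4: 0--00,0010-
  m5: 0010- ←essential
  m8: -100-,0--00
  m9: -100- ←essential
  m12: 0--00 ←essential
  m15: -1111 ←essential
  m17: 1-001 ←essential
  m22: 1-110 ←essential
  m24: -100-,110-0
  m25: -100-,1-001,11-01
  m26: 11-10,110-0
  m29: 11-01,111-1
  m30: 1-110,11-10,1111-
  m31: -1111,111-1,1111-
Essential: -100-, -1111, 0--00, 000-0, 0010-, 1-001, 1-110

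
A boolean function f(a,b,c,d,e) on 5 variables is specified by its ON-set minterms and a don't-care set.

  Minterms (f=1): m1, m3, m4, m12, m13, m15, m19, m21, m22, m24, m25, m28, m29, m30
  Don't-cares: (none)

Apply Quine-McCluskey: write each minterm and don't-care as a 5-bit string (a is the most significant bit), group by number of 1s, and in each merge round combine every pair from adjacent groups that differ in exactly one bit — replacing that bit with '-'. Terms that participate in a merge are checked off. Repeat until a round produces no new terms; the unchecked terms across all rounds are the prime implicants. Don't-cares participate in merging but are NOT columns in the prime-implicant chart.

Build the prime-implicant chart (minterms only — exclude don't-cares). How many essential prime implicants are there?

7

Round 0: 00001✓ 00011✓ 00100✓ 01100✓ 01101✓ 01111✓ 10011✓ 10101✓ 10110✓ 11000✓ 11001✓ 11100✓ 11101✓ 11110✓
Round 1: -0011 -1100✓ -1101✓ 0-100 000-1 011-1 0110-✓ 1-101 1-110 11-00✓ 11-01✓ 1100-✓ 111-0 1110-✓
Round 2: -110- 11-0-
PIs = {-0011, -110-, 0-100, 000-1, 011-1, 1-101, 1-110, 11-0-, 111-0}
Coverage chart:
  m1: 000-1 ←essential
  m3: -0011,000-1
  m4: 0-100 ←essential
  m12: -110-,0-100
  m13: -110-,011-1
  m15: 011-1 ←essential
  m19: -0011 ←essential
  m21: 1-101 ←essential
  m22: 1-110 ←essential
  m24: 11-0- ←essential
  m25: 11-0- ←essential
  m28: -110-,11-0-,111-0
  m29: -110-,1-101,11-0-
  m30: 1-110,111-0
Essential: -0011, 0-100, 000-1, 011-1, 1-101, 1-110, 11-0-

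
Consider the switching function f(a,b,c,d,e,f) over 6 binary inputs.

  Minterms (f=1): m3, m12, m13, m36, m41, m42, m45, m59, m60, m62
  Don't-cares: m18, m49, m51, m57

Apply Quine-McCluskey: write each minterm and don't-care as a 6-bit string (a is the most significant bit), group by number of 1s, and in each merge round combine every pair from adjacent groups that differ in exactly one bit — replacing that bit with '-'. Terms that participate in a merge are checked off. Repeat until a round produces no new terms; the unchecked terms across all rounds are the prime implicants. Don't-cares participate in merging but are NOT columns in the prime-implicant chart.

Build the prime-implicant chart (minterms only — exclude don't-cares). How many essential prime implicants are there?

Round 0: 000011 001100✓ 001101✓ 010010 100100 101001✓ 101010 101101✓ 110001✓ 110011✓ 111001✓ 111011✓ 111100✓ 111110✓
Round 1: -01101 00110- 1-1001 101-01 11-001✓ 11-011✓ 1100-1✓ 1110-1✓ 1111-0
Round 2: 11-0-1
PIs = {-01101, 000011, 00110-, 010010, 1-1001, 100100, 101-01, 101010, 11-0-1, 1111-0}
Coverage chart:
  m3: 000011 ←essential
  m12: 00110- ←essential
  m13: -01101,00110-
  m36: 100100 ←essential
  m41: 1-1001,101-01
  m42: 101010 ←essential
  m45: -01101,101-01
  m59: 11-0-1 ←essential
  m60: 1111-0 ←essential
  m62: 1111-0 ←essential
Essential: 000011, 00110-, 100100, 101010, 11-0-1, 1111-0

6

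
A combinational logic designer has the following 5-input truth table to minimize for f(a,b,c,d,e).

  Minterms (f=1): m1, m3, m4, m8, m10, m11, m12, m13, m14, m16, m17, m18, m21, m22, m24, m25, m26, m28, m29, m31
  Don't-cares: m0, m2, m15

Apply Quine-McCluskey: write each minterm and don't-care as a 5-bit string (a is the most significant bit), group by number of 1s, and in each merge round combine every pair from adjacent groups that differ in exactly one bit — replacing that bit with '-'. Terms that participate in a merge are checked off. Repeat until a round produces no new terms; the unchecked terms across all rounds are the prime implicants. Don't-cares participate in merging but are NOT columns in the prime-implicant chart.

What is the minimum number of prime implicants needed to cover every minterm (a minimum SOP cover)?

8

size-2^0 implicants → 00000(✓)  00001(✓)  00010(✓)  00011(✓)  00100(✓)  01000(✓)  01010(✓)  01011(✓)  01100(✓)  01101(✓)  01110(✓)  01111(✓)  10000(✓)  10001(✓)  10010(✓)  10101(✓)  10110(✓)  11000(✓)  11001(✓)  11010(✓)  11100(✓)  11101(✓)  11111(✓)
size-2^1 implicants → -0000(✓)  -0001(✓)  -0010(✓)  -1000(✓)  -1010(✓)  -1100(✓)  -1101(✓)  -1111(✓)  0-000(✓)  0-010(✓)  0-011(✓)  0-100(✓)  00-00(✓)  000-0(✓)  000-1(✓)  0000-(✓)  0001-(✓)  01-00(✓)  01-10(✓)  01-11(✓)  010-0(✓)  0101-(✓)  011-0(✓)  011-1(✓)  0110-(✓)  0111-(✓)  1-000(✓)  1-001(✓)  1-010(✓)  1-101(✓)  10-01(✓)  10-10  100-0(✓)  1000-(✓)  11-00(✓)  11-01(✓)  110-0(✓)  1100-(✓)  111-1(✓)  1110-(✓)
size-2^2 implicants → --000(✓)  --010(✓)  -00-0(✓)  -000-  -1-00  -10-0(✓)  -11-1  -110-  0--00  0-0-0(✓)  0-01-  000--  01--0  01-1-  011--  1--01  1-0-0(✓)  1-00-  11-0-
size-2^3 implicants → --0-0
Unchecked terms (primes): --0-0, -000-, -1-00, -11-1, -110-, 0--00, 0-01-, 000--, 01--0, 01-1-, 011--, 1--01, 1-00-, 10-10, 11-0-
Minterm coverage:
  m1 ⊆ -000-,000--
  m3 ⊆ 0-01-,000--
  m4 ⊆ 0--00 [E]
  m8 ⊆ --0-0,-1-00,0--00,01--0
  m10 ⊆ --0-0,0-01-,01--0,01-1-
  m11 ⊆ 0-01-,01-1-
  m12 ⊆ -1-00,-110-,0--00,01--0,011--
  m13 ⊆ -11-1,-110-,011--
  m14 ⊆ 01--0,01-1-,011--
  m16 ⊆ --0-0,-000-,1-00-
  m17 ⊆ -000-,1--01,1-00-
  m18 ⊆ --0-0,10-10
  m21 ⊆ 1--01 [E]
  m22 ⊆ 10-10 [E]
  m24 ⊆ --0-0,-1-00,1-00-,11-0-
  m25 ⊆ 1--01,1-00-,11-0-
  m26 ⊆ --0-0 [E]
  m28 ⊆ -1-00,-110-,11-0-
  m29 ⊆ -11-1,-110-,1--01,11-0-
  m31 ⊆ -11-1 [E]
E = {--0-0, -11-1, 0--00, 1--01, 10-10}
Petrick residual → -1-00, 000--, 01-1-
Cover = c'e' + bd'e' + bce + a'd'e' + a'b'c' + a'bd + ad'e + ab'de'  |cover|=8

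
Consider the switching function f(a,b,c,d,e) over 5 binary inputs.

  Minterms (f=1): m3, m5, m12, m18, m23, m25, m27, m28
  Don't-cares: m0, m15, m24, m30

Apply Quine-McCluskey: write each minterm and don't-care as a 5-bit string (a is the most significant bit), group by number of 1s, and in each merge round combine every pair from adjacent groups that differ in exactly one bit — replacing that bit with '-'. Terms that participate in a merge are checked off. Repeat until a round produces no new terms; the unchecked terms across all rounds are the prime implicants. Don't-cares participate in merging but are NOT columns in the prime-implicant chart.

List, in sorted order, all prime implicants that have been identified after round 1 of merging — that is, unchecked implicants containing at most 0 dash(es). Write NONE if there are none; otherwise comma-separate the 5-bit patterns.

size-2^0 implicants → 00000  00011  00101  01100(✓)  01111  10010  10111  11000(✓)  11001(✓)  11011(✓)  11100(✓)  11110(✓)
size-2^1 implicants → -1100  11-00  110-1  1100-  111-0
Unchecked terms (primes): -1100, 00000, 00011, 00101, 01111, 10010, 10111, 11-00, 110-1, 1100-, 111-0

00000, 00011, 00101, 01111, 10010, 10111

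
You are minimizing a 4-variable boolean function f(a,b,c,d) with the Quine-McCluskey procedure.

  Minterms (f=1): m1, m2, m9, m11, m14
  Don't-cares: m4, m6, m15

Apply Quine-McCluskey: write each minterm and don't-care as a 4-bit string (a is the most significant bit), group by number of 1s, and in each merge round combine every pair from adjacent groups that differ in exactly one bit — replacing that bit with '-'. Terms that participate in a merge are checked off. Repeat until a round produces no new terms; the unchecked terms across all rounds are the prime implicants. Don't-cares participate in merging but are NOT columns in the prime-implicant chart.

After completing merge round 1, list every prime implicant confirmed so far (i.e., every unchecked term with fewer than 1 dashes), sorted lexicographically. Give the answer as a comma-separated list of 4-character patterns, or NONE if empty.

size-2^0 implicants → 0001(✓)  0010(✓)  0100(✓)  0110(✓)  1001(✓)  1011(✓)  1110(✓)  1111(✓)
size-2^1 implicants → -001  -110  0-10  01-0  1-11  10-1  111-
Unchecked terms (primes): -001, -110, 0-10, 01-0, 1-11, 10-1, 111-

NONE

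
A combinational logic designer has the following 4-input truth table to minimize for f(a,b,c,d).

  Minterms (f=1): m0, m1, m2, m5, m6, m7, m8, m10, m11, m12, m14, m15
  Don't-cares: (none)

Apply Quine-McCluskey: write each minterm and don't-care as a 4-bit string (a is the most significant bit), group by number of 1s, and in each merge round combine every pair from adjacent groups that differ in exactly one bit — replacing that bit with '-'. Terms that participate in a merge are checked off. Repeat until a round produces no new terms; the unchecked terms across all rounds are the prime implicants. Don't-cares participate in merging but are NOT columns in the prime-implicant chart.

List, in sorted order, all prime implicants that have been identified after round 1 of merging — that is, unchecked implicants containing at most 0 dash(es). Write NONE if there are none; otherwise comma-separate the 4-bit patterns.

[col 0] 0000*, 0001*, 0010*, 0101*, 0110*, 0111*, 1000*, 1010*, 1011*, 1100*, 1110*, 1111*
[col 1] -000*, -010*, -110*, -111*, 0-01, 0-10*, 00-0*, 000-, 01-1, 011-*, 1-00*, 1-10*, 1-11*, 10-0*, 101-*, 11-0*, 111-*
[col 2] --10, -0-0, -11-, 1--0, 1-1-
Prime implicants: --10, -0-0, -11-, 0-01, 000-, 01-1, 1--0, 1-1-

NONE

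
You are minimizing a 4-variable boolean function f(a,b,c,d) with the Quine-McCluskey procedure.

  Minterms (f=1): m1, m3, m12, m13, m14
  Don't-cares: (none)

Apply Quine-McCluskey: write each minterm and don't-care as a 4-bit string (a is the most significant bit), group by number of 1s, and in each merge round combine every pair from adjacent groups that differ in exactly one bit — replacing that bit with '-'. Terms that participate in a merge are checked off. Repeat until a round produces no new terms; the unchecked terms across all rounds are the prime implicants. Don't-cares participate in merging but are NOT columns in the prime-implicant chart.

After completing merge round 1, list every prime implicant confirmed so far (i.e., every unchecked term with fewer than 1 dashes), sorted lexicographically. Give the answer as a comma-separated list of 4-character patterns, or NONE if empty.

NONE

[col 0] 0001*, 0011*, 1100*, 1101*, 1110*
[col 1] 00-1, 11-0, 110-
Prime implicants: 00-1, 11-0, 110-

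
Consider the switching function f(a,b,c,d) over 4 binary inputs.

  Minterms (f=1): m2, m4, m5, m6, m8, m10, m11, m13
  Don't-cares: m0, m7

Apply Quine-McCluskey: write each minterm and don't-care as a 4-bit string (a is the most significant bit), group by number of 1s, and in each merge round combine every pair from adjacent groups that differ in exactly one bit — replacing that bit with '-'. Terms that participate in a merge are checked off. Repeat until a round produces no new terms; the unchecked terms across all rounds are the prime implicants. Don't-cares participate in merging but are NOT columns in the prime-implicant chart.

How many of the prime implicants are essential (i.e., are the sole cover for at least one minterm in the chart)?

[col 0] 0000*, 0010*, 0100*, 0101*, 0110*, 0111*, 1000*, 1010*, 1011*, 1101*
[col 1] -000*, -010*, -101, 0-00*, 0-10*, 00-0*, 01-0*, 01-1*, 010-*, 011-*, 10-0*, 101-
[col 2] -0-0, 0--0, 01--
Prime implicants: -0-0, -101, 0--0, 01--, 101-
PI chart (minterm → PIs covering it):
  2 | -0-0,0--0
  4 | 0--0,01--
  5 | -101,01--
  6 | 0--0,01--
  8 | -0-0  (sole → essential)
  10 | -0-0,101-
  11 | 101-  (sole → essential)
  13 | -101  (sole → essential)
Essential prime implicants: -0-0, -101, 101-

3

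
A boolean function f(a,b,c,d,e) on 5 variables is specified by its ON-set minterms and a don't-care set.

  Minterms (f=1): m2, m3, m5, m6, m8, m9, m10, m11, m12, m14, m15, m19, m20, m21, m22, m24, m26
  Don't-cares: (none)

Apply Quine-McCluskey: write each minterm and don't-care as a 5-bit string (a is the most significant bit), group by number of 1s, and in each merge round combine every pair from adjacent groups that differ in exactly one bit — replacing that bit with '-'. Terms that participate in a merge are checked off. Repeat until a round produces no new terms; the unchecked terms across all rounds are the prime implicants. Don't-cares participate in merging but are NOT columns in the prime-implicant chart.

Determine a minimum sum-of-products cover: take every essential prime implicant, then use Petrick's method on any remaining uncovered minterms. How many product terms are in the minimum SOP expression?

8

[col 0] 00010*, 00011*, 00101*, 00110*, 01000*, 01001*, 01010*, 01011*, 01100*, 01110*, 01111*, 10011*, 10100*, 10101*, 10110*, 11000*, 11010*
[col 1] -0011, -0101, -0110, -1000*, -1010*, 0-010*, 0-011*, 0-110*, 00-10*, 0001-*, 01-00*, 01-10*, 01-11*, 010-0*, 010-1*, 0100-*, 0101-*, 011-0*, 0111-*, 101-0, 1010-, 110-0*
[col 2] -10-0, 0--10, 0-01-, 01--0, 01-1-, 010--
Prime implicants: -0011, -0101, -0110, -10-0, 0--10, 0-01-, 01--0, 01-1-, 010--, 101-0, 1010-
PI chart (minterm → PIs covering it):
  2 | 0--10,0-01-
  3 | -0011,0-01-
  5 | -0101  (sole → essential)
  6 | -0110,0--10
  8 | -10-0,01--0,010--
  9 | 010--  (sole → essential)
  10 | -10-0,0--10,0-01-,01--0,01-1-,010--
  11 | 0-01-,01-1-,010--
  12 | 01--0  (sole → essential)
  14 | 0--10,01--0,01-1-
  15 | 01-1-  (sole → essential)
  19 | -0011  (sole → essential)
  20 | 101-0,1010-
  21 | -0101,1010-
  22 | -0110,101-0
  24 | -10-0  (sole → essential)
  26 | -10-0  (sole → essential)
Essential prime implicants: -0011, -0101, -10-0, 01--0, 01-1-, 010--
Petrick residual → 0--10, 101-0
Minimum SOP uses 8 PIs: b'c'de + b'cd'e + bc'e' + a'de' + a'be' + a'bd + a'bc' + ab'ce'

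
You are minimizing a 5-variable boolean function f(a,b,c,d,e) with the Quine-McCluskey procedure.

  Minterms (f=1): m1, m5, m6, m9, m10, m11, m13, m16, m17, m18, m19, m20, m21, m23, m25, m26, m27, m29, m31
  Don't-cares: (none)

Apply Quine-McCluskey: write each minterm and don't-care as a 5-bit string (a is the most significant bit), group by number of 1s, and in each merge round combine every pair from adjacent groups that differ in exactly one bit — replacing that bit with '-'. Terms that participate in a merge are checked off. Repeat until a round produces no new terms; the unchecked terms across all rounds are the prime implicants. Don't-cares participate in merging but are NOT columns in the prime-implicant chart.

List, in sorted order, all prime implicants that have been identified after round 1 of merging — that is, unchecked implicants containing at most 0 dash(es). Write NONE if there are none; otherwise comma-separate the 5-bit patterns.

size-2^0 implicants → 00001(✓)  00101(✓)  00110  01001(✓)  01010(✓)  01011(✓)  01101(✓)  10000(✓)  10001(✓)  10010(✓)  10011(✓)  10100(✓)  10101(✓)  10111(✓)  11001(✓)  11010(✓)  11011(✓)  11101(✓)  11111(✓)
size-2^1 implicants → -0001(✓)  -0101(✓)  -1001(✓)  -1010(✓)  -1011(✓)  -1101(✓)  0-001(✓)  0-101(✓)  00-01(✓)  01-01(✓)  010-1(✓)  0101-(✓)  1-001(✓)  1-010(✓)  1-011(✓)  1-101(✓)  1-111(✓)  10-00(✓)  10-01(✓)  10-11(✓)  100-0(✓)  100-1(✓)  1000-(✓)  1001-(✓)  101-1(✓)  1010-(✓)  11-01(✓)  11-11(✓)  110-1(✓)  1101-(✓)  111-1(✓)
size-2^2 implicants → --001(✓)  --101(✓)  -0-01(✓)  -1-01(✓)  -10-1  -101-  0--01(✓)  1--01(✓)  1--11(✓)  1-0-1(✓)  1-01-  1-1-1(✓)  10--1(✓)  10-0-  100--  11--1(✓)
size-2^3 implicants → ---01  1---1
Unchecked terms (primes): ---01, -10-1, -101-, 00110, 1---1, 1-01-, 10-0-, 100--

00110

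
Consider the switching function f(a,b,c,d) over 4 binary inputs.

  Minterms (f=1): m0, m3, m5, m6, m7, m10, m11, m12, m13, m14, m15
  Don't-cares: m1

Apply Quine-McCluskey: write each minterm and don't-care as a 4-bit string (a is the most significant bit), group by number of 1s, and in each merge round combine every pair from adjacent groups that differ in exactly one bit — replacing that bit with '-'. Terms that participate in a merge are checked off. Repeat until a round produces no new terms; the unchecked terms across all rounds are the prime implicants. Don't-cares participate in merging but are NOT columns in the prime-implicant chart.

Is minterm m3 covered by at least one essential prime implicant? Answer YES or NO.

NO

[col 0] 0000*, 0001*, 0011*, 0101*, 0110*, 0111*, 1010*, 1011*, 1100*, 1101*, 1110*, 1111*
[col 1] -011*, -101*, -110*, -111*, 0-01*, 0-11*, 00-1*, 000-, 01-1*, 011-*, 1-10*, 1-11*, 101-*, 11-0*, 11-1*, 110-*, 111-*
[col 2] --11, -1-1, -11-, 0--1, 1-1-, 11--
Prime implicants: --11, -1-1, -11-, 0--1, 000-, 1-1-, 11--
PI chart (minterm → PIs covering it):
  0 | 000-  (sole → essential)
  3 | --11,0--1
  5 | -1-1,0--1
  6 | -11-  (sole → essential)
  7 | --11,-1-1,-11-,0--1
  10 | 1-1-  (sole → essential)
  11 | --11,1-1-
  12 | 11--  (sole → essential)
  13 | -1-1,11--
  14 | -11-,1-1-,11--
  15 | --11,-1-1,-11-,1-1-,11--
Essential prime implicants: -11-, 000-, 1-1-, 11--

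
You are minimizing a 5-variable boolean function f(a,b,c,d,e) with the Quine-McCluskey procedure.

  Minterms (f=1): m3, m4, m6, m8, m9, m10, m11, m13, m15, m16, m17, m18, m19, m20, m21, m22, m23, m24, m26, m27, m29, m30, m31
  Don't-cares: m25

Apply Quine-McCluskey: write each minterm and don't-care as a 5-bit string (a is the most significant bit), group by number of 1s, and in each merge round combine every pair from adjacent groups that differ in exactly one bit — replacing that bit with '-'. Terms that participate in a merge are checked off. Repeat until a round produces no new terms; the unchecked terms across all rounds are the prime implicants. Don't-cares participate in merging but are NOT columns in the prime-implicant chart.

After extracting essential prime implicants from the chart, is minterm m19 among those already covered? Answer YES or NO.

Round 0: 00011✓ 00100✓ 00110✓ 01000✓ 01001✓ 01010✓ 01011✓ 01101✓ 01111✓ 10000✓ 10001✓ 10010✓ 10011✓ 10100✓ 10101✓ 10110✓ 10111✓ 11000✓ 11001✓ 11010✓ 11011✓ 11101✓ 11110✓ 11111✓
Round 1: -0011✓ -0100✓ -0110✓ -1000✓ -1001✓ -1010✓ -1011✓ -1101✓ -1111✓ 0-011✓ 001-0✓ 01-01✓ 01-11✓ 010-0✓ 010-1✓ 0100-✓ 0101-✓ 011-1✓ 1-000✓ 1-001✓ 1-010✓ 1-011✓ 1-101✓ 1-110✓ 1-111✓ 10-00✓ 10-01✓ 10-10✓ 10-11✓ 100-0✓ 100-1✓ 1000-✓ 1001-✓ 101-0✓ 101-1✓ 1010-✓ 1011-✓ 11-01✓ 11-10✓ 11-11✓ 110-0✓ 110-1✓ 1100-✓ 1101-✓ 111-1✓ 1111-✓
Round 2: --011 -01-0 -1-01✓ -1-11✓ -10-0✓ -10-1✓ -100-✓ -101-✓ -11-1✓ 01--1✓ 010--✓ 1--01✓ 1--10✓ 1--11✓ 1-0-0✓ 1-0-1✓ 1-00-✓ 1-01-✓ 1-1-1✓ 1-11-✓ 10--0✓ 10--1✓ 10-0-✓ 10-1-✓ 100--✓ 101--✓ 11--1✓ 11-1-✓ 110--✓
Round 3: -1--1 -10-- 1---1 1--1- 1-0-- 10---
PIs = {--011, -01-0, -1--1, -10--, 1---1, 1--1-, 1-0--, 10---}
Coverage chart:
  m3: --011 ←essential
  m4: -01-0 ←essential
  m6: -01-0 ←essential
  m8: -10-- ←essential
  m9: -1--1,-10--
  m10: -10-- ←essential
  m11: --011,-1--1,-10--
  m13: -1--1 ←essential
  m15: -1--1 ←essential
  m16: 1-0--,10---
  m17: 1---1,1-0--,10---
  m18: 1--1-,1-0--,10---
  m19: --011,1---1,1--1-,1-0--,10---
  m20: -01-0,10---
  m21: 1---1,10---
  m22: -01-0,1--1-,10---
  m23: 1---1,1--1-,10---
  m24: -10--,1-0--
  m26: -10--,1--1-,1-0--
  m27: --011,-1--1,-10--,1---1,1--1-,1-0--
  m29: -1--1,1---1
  m30: 1--1- ←essential
  m31: -1--1,1---1,1--1-
Essential: --011, -01-0, -1--1, -10--, 1--1-

YES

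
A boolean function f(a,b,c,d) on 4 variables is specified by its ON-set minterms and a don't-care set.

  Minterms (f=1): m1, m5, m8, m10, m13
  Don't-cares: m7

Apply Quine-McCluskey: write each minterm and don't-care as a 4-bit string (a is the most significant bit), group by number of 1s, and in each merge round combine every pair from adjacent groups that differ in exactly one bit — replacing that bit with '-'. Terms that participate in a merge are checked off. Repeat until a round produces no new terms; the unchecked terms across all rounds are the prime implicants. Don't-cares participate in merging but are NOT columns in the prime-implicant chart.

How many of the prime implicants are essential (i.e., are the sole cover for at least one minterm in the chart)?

size-2^0 implicants → 0001(✓)  0101(✓)  0111(✓)  1000(✓)  1010(✓)  1101(✓)
size-2^1 implicants → -101  0-01  01-1  10-0
Unchecked terms (primes): -101, 0-01, 01-1, 10-0
Minterm coverage:
  m1 ⊆ 0-01 [E]
  m5 ⊆ -101,0-01,01-1
  m8 ⊆ 10-0 [E]
  m10 ⊆ 10-0 [E]
  m13 ⊆ -101 [E]
E = {-101, 0-01, 10-0}

3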